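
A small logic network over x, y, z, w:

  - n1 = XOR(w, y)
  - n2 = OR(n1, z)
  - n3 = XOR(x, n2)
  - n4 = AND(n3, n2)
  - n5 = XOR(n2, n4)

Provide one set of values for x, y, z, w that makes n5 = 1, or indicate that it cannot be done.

Check with x=1 y=1 z=0 w=0:
n1 = XOR(w, y) = XOR(0, 1) = 1
n2 = OR(n1, z) = OR(1, 0) = 1
n3 = XOR(x, n2) = XOR(1, 1) = 0
n4 = AND(n3, n2) = AND(0, 1) = 0
n5 = XOR(n2, n4) = XOR(1, 0) = 1
So n5 = 1 as required.

x=1 y=1 z=0 w=0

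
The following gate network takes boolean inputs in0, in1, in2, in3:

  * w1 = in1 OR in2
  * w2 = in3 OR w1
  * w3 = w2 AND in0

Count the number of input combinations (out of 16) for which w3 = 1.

w3 = w2 AND in0 must be 1, so both w2 = 1 and in0 = 1.
w2 = in3 OR w1 must be 1, so at least one of in3, w1 is 1.
Enumerating the 16 input combinations, 7 give w3 = 1 and 9 give w3 = 0.

7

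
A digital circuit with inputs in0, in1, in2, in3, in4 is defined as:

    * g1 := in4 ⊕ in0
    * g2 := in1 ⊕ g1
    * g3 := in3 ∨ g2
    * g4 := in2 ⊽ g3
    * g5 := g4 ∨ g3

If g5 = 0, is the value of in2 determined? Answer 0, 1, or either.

1

g5 = g4 ∨ g3 must be 0, so both g4 = 0 and g3 = 0.
Every assignment with g5 = 0 has in2 = 1; there are 4 such assignment(s).
  in0=0, in1=0, in2=1, in3=0, in4=0
  in0=0, in1=1, in2=1, in3=0, in4=1
  in0=1, in1=0, in2=1, in3=0, in4=1
  in0=1, in1=1, in2=1, in3=0, in4=0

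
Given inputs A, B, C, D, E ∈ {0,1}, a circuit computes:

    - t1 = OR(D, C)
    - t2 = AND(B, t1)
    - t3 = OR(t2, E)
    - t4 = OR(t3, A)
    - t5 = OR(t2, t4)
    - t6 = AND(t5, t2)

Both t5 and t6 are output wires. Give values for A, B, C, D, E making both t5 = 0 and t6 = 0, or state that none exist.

A=0 B=0 C=1 D=0 E=0

Check with A=0 B=0 C=1 D=0 E=0:
t1 = OR(D, C) = OR(0, 1) = 1
t2 = AND(B, t1) = AND(0, 1) = 0
t3 = OR(t2, E) = OR(0, 0) = 0
t4 = OR(t3, A) = OR(0, 0) = 0
t5 = OR(t2, t4) = OR(0, 0) = 0
t6 = AND(t5, t2) = AND(0, 0) = 0
So t5 = 0 and t6 = 0.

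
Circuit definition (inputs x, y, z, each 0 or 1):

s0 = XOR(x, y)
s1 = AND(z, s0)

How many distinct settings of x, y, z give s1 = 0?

6

s1 = AND(z, s0) must be 0, so at least one of z, s0 is 0.
Satisfying assignments:
  x=0, y=0, z=0
  x=0, y=0, z=1
  x=0, y=1, z=0
  x=1, y=0, z=0
  x=1, y=1, z=0
  x=1, y=1, z=1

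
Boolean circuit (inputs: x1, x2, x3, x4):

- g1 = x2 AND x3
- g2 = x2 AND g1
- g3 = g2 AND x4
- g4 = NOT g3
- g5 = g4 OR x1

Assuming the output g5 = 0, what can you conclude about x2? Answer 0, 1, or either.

g5 = g4 OR x1 must be 0, so both g4 = 0 and x1 = 0.
Every assignment with g5 = 0 has x2 = 1; there are 1 such assignment(s).
  x1=0, x2=1, x3=1, x4=1

1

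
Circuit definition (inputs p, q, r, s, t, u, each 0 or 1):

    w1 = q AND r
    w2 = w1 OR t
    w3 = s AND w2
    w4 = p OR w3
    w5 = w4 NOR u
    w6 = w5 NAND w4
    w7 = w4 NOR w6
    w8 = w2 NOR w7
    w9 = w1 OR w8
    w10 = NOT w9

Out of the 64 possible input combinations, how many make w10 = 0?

40

w10 = NOT w9 must be 0, so w9 = 1.
w9 = w1 OR w8 must be 1, so at least one of w1, w8 is 1.
Enumerating the 64 input combinations, 40 give w10 = 0 and 24 give w10 = 1.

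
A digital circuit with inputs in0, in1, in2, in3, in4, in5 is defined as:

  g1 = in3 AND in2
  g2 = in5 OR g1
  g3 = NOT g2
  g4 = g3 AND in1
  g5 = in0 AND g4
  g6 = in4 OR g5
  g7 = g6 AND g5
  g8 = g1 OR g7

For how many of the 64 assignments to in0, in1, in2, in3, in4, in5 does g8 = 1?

g8 = g1 OR g7 must be 1, so at least one of g1, g7 is 1.
Enumerating the 64 input combinations, 22 give g8 = 1 and 42 give g8 = 0.

22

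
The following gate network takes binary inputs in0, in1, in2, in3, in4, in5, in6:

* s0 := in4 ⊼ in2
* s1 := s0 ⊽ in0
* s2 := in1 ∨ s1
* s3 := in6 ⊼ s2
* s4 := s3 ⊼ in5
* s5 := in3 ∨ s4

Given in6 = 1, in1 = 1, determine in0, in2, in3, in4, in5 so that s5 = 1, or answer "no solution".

s5 = in3 ∨ s4 must be 1, so at least one of in3, s4 is 1.
Check with in6 = 1, in1 = 1 and in0=1, in2=0, in3=1, in4=1, in5=1:
s0 = in4 ⊼ in2 = 1 ⊼ 0 = 1
s1 = s0 ⊽ in0 = 1 ⊽ 1 = 0
s2 = in1 ∨ s1 = 1 ∨ 0 = 1
s3 = in6 ⊼ s2 = 1 ⊼ 1 = 0
s4 = s3 ⊼ in5 = 0 ⊼ 1 = 1
s5 = in3 ∨ s4 = 1 ∨ 1 = 1
So s5 = 1.

in0=1, in2=0, in3=1, in4=1, in5=1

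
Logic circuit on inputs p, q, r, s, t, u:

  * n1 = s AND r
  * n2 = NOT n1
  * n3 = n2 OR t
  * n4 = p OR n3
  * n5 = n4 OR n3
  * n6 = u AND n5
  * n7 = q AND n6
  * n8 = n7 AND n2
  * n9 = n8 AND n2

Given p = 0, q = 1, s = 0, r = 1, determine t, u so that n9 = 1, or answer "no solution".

n9 = n8 AND n2 must be 1, so both n8 = 1 and n2 = 1.
n8 = n7 AND n2 must be 1, so both n7 = 1 and n2 = 1.
Check with p = 0, q = 1, s = 0, r = 1 and t=1, u=1:
n1 = s AND r = 0 AND 1 = 0
n2 = NOT n1 = NOT 0 = 1
n3 = n2 OR t = 1 OR 1 = 1
n4 = p OR n3 = 0 OR 1 = 1
n5 = n4 OR n3 = 1 OR 1 = 1
n6 = u AND n5 = 1 AND 1 = 1
n7 = q AND n6 = 1 AND 1 = 1
n8 = n7 AND n2 = 1 AND 1 = 1
n9 = n8 AND n2 = 1 AND 1 = 1
So n9 = 1.

t=1, u=1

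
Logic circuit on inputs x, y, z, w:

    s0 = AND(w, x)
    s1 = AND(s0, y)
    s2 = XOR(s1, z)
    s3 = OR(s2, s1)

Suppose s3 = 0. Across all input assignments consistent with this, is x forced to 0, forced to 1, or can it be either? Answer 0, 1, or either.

Both values of x occur among assignments with s3 = 0:
  x=0: x=0, y=0, z=0, w=0
  x=1: x=1, y=0, z=0, w=0

either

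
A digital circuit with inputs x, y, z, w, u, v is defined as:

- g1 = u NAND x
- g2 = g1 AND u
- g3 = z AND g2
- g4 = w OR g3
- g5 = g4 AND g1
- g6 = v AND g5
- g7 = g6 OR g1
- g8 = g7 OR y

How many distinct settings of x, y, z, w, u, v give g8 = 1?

56

g8 = g7 OR y must be 1, so at least one of g7, y is 1.
Enumerating the 64 input combinations, 56 give g8 = 1 and 8 give g8 = 0.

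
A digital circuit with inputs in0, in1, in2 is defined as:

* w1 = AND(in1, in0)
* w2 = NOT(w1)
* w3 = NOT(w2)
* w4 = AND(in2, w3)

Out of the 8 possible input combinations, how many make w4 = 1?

w4 = AND(in2, w3) must be 1, so both in2 = 1 and w3 = 1.
w3 = NOT(w2) must be 1, so w2 = 0.
w2 = NOT(w1) must be 0, so w1 = 1.
Satisfying assignments:
  in0=1, in1=1, in2=1

1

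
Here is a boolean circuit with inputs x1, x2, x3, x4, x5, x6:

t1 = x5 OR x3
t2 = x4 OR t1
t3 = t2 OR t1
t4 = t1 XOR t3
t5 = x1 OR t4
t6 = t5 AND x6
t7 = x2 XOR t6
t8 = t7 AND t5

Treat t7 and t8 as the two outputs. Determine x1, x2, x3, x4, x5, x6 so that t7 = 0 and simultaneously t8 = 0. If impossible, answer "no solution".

x1=1, x2=1, x3=0, x4=0, x5=1, x6=1

Check with x1=1, x2=1, x3=0, x4=0, x5=1, x6=1:
t1 = x5 OR x3 = 1 OR 0 = 1
t2 = x4 OR t1 = 0 OR 1 = 1
t3 = t2 OR t1 = 1 OR 1 = 1
t4 = t1 XOR t3 = 1 XOR 1 = 0
t5 = x1 OR t4 = 1 OR 0 = 1
t6 = t5 AND x6 = 1 AND 1 = 1
t7 = x2 XOR t6 = 1 XOR 1 = 0
t8 = t7 AND t5 = 0 AND 1 = 0
So t7 = 0 and t8 = 0.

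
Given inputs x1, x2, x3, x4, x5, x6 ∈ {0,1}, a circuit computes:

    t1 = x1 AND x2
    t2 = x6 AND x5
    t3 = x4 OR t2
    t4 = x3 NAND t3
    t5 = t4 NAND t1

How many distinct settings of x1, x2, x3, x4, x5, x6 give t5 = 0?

t5 = t4 NAND t1 must be 0, so both t4 = 1 and t1 = 1.
t4 = x3 NAND t3 must be 1, so at least one of x3, t3 is 0.
Enumerating the 64 input combinations, 11 give t5 = 0 and 53 give t5 = 1.

11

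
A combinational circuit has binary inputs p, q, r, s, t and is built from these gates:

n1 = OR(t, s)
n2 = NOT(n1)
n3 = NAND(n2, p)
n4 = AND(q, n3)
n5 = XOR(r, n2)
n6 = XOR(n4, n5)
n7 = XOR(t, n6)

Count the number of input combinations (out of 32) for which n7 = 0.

16

n7 = XOR(t, n6) must be 0, so t and n6 are equal.
Enumerating the 32 input combinations, 16 give n7 = 0 and 16 give n7 = 1.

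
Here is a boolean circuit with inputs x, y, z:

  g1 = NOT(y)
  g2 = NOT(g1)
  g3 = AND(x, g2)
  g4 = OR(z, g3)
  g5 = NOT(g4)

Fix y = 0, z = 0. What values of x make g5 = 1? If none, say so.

g5 = NOT(g4) must be 1, so g4 = 0.
Check with y = 0, z = 0 and x=1:
g1 = NOT(y) = NOT 0 = 1
g2 = NOT(g1) = NOT 1 = 0
g3 = AND(x, g2) = AND(1, 0) = 0
g4 = OR(z, g3) = OR(0, 0) = 0
g5 = NOT(g4) = NOT 0 = 1
So g5 = 1.

x=1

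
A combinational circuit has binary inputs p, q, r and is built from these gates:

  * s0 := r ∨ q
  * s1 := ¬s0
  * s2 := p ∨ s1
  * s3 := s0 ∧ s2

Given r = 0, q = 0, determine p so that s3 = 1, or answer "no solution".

no solution exists

With r = 0, q = 0 fixed, none of the 2 settings of p give s3 = 1.
For example, with p=1:
s0 = r ∨ q = 0 ∨ 0 = 0
s1 = ¬s0 = ¬0 = 1
s2 = p ∨ s1 = 1 ∨ 1 = 1
s3 = s0 ∧ s2 = 0 ∧ 1 = 0
giving s3 = 0 ≠ 1.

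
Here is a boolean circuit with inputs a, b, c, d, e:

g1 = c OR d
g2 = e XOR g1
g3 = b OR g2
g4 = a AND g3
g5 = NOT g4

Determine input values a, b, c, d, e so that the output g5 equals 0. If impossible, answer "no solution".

a=1 b=1 c=1 d=0 e=0

g5 = NOT g4 must be 0, so g4 = 1.
g4 = a AND g3 must be 1, so both a = 1 and g3 = 1.
Check with a=1 b=1 c=1 d=0 e=0:
g1 = c OR d = 1 OR 0 = 1
g2 = e XOR g1 = 0 XOR 1 = 1
g3 = b OR g2 = 1 OR 1 = 1
g4 = a AND g3 = 1 AND 1 = 1
g5 = NOT g4 = NOT 1 = 0
So g5 = 0 as required.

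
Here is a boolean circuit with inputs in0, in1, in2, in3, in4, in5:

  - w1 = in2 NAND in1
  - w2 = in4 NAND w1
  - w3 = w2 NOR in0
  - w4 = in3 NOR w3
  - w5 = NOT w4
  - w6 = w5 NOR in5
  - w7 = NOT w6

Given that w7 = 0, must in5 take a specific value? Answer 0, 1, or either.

0

w7 = NOT w6 must be 0, so w6 = 1.
w6 = w5 NOR in5 must be 1, so both w5 = 0 and in5 = 0.
Every assignment with w7 = 0 has in5 = 0; there are 13 such assignment(s).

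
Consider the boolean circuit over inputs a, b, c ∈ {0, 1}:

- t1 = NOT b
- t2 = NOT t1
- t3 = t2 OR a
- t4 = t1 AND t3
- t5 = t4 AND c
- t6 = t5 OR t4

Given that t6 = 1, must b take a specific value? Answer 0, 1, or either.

0

t6 = t5 OR t4 must be 1, so at least one of t5, t4 is 1.
Every assignment with t6 = 1 has b = 0; there are 2 such assignment(s).
  a=1, b=0, c=0
  a=1, b=0, c=1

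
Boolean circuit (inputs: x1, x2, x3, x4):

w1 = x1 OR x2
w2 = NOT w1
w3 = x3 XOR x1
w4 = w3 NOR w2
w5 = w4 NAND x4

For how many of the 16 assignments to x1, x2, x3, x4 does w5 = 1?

13

w5 = w4 NAND x4 must be 1, so at least one of w4, x4 is 0.
Enumerating the 16 input combinations, 13 give w5 = 1 and 3 give w5 = 0.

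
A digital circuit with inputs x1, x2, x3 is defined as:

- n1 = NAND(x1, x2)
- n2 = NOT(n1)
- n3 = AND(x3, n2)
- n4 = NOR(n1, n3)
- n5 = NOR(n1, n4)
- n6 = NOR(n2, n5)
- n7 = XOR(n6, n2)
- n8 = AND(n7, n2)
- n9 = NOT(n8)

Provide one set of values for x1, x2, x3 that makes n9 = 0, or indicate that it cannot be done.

Check with x1=1, x2=1, x3=0:
n1 = NAND(x1, x2) = NAND(1, 1) = 0
n2 = NOT(n1) = NOT 0 = 1
n3 = AND(x3, n2) = AND(0, 1) = 0
n4 = NOR(n1, n3) = NOR(0, 0) = 1
n5 = NOR(n1, n4) = NOR(0, 1) = 0
n6 = NOR(n2, n5) = NOR(1, 0) = 0
n7 = XOR(n6, n2) = XOR(0, 1) = 1
n8 = AND(n7, n2) = AND(1, 1) = 1
n9 = NOT(n8) = NOT 1 = 0
So n9 = 0 as required.

x1=1, x2=1, x3=0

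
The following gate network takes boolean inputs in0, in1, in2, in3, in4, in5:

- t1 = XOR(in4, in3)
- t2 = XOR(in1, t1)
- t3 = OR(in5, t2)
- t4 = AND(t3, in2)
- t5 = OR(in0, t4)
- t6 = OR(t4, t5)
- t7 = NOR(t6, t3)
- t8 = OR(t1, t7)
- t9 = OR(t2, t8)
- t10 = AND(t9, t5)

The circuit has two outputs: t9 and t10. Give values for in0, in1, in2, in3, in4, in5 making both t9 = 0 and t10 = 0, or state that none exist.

Check with in0=1, in1=0, in2=1, in3=1, in4=1, in5=0:
t1 = XOR(in4, in3) = XOR(1, 1) = 0
t2 = XOR(in1, t1) = XOR(0, 0) = 0
t3 = OR(in5, t2) = OR(0, 0) = 0
t4 = AND(t3, in2) = AND(0, 1) = 0
t5 = OR(in0, t4) = OR(1, 0) = 1
t6 = OR(t4, t5) = OR(0, 1) = 1
t7 = NOR(t6, t3) = NOR(1, 0) = 0
t8 = OR(t1, t7) = OR(0, 0) = 0
t9 = OR(t2, t8) = OR(0, 0) = 0
t10 = AND(t9, t5) = AND(0, 1) = 0
So t9 = 0 and t10 = 0.

in0=1, in1=0, in2=1, in3=1, in4=1, in5=0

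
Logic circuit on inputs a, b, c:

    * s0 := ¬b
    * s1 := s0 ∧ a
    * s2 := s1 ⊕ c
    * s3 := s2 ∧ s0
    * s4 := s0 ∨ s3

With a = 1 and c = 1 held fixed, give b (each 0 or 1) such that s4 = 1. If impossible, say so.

b=0

Check with a = 1 and c = 1 and b=0:
s0 = ¬b = ¬0 = 1
s1 = s0 ∧ a = 1 ∧ 1 = 1
s2 = s1 ⊕ c = 1 ⊕ 1 = 0
s3 = s2 ∧ s0 = 0 ∧ 1 = 0
s4 = s0 ∨ s3 = 1 ∨ 0 = 1
So s4 = 1.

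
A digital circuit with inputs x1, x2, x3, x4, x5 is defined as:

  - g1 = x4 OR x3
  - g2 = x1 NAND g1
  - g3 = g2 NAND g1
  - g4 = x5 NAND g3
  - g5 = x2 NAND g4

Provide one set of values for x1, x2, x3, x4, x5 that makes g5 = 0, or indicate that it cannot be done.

x1=1, x2=1, x3=1, x4=1, x5=0

Check with x1=1, x2=1, x3=1, x4=1, x5=0:
g1 = x4 OR x3 = 1 OR 1 = 1
g2 = x1 NAND g1 = 1 NAND 1 = 0
g3 = g2 NAND g1 = 0 NAND 1 = 1
g4 = x5 NAND g3 = 0 NAND 1 = 1
g5 = x2 NAND g4 = 1 NAND 1 = 0
So g5 = 0 as required.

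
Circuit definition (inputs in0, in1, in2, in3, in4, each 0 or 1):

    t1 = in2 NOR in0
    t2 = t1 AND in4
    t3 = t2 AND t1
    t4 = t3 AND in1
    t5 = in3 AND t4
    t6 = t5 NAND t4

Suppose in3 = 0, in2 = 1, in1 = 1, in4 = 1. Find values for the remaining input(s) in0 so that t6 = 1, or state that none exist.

in0=0

Check with in3 = 0, in2 = 1, in1 = 1, in4 = 1 and in0=0:
t1 = in2 NOR in0 = 1 NOR 0 = 0
t2 = t1 AND in4 = 0 AND 1 = 0
t3 = t2 AND t1 = 0 AND 0 = 0
t4 = t3 AND in1 = 0 AND 1 = 0
t5 = in3 AND t4 = 0 AND 0 = 0
t6 = t5 NAND t4 = 0 NAND 0 = 1
So t6 = 1.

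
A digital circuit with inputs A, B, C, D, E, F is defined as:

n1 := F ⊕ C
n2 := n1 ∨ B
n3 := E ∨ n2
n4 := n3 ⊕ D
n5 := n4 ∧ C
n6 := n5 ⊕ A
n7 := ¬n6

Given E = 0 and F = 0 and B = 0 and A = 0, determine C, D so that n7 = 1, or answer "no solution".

Check with E = 0 and F = 0 and B = 0 and A = 0 and C=0, D=0:
n1 = F ⊕ C = 0 ⊕ 0 = 0
n2 = n1 ∨ B = 0 ∨ 0 = 0
n3 = E ∨ n2 = 0 ∨ 0 = 0
n4 = n3 ⊕ D = 0 ⊕ 0 = 0
n5 = n4 ∧ C = 0 ∧ 0 = 0
n6 = n5 ⊕ A = 0 ⊕ 0 = 0
n7 = ¬n6 = ¬0 = 1
So n7 = 1.

C=0, D=0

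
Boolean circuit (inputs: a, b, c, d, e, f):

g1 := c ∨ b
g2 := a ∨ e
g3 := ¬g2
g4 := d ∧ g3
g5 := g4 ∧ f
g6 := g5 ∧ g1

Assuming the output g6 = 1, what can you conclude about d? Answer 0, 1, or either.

g6 = g5 ∧ g1 must be 1, so both g5 = 1 and g1 = 1.
g5 = g4 ∧ f must be 1, so both g4 = 1 and f = 1.
Every assignment with g6 = 1 has d = 1; there are 3 such assignment(s).
  a=0, b=0, c=1, d=1, e=0, f=1
  a=0, b=1, c=0, d=1, e=0, f=1
  a=0, b=1, c=1, d=1, e=0, f=1

1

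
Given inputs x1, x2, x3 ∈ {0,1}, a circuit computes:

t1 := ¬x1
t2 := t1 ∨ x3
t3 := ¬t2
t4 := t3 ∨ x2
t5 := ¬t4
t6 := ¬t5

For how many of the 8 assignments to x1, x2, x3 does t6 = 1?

5

t6 = ¬t5 must be 1, so t5 = 0.
t5 = ¬t4 must be 0, so t4 = 1.
Satisfying assignments:
  x1=0, x2=1, x3=0
  x1=0, x2=1, x3=1
  x1=1, x2=0, x3=0
  x1=1, x2=1, x3=0
  x1=1, x2=1, x3=1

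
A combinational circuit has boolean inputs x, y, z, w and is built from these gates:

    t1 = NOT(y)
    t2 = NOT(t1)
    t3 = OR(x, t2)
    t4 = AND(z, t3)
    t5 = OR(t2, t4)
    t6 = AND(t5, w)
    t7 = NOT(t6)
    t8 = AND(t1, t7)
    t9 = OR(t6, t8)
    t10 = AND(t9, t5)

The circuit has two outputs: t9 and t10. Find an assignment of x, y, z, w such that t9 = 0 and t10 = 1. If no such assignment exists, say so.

Across all 16 input combinations, none give both t9 = 0 and t10 = 1.

no solution exists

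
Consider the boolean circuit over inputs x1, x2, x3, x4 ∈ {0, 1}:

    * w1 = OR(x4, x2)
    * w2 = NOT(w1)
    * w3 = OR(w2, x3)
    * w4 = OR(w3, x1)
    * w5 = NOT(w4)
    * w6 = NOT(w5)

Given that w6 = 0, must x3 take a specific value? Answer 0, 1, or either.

w6 = NOT(w5) must be 0, so w5 = 1.
Every assignment with w6 = 0 has x3 = 0; there are 3 such assignment(s).
  x1=0, x2=0, x3=0, x4=1
  x1=0, x2=1, x3=0, x4=0
  x1=0, x2=1, x3=0, x4=1

0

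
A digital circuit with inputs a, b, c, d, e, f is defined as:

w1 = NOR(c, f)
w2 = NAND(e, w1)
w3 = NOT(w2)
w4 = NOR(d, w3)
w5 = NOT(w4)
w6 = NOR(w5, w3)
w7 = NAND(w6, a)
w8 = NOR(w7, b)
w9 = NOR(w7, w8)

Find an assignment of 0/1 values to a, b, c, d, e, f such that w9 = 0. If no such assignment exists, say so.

a=1, b=0, c=1, d=1, e=0, f=0

w9 = NOR(w7, w8) must be 0, so at least one of w7, w8 is 1.
Check with a=1, b=0, c=1, d=1, e=0, f=0:
w1 = NOR(c, f) = NOR(1, 0) = 0
w2 = NAND(e, w1) = NAND(0, 0) = 1
w3 = NOT(w2) = NOT 1 = 0
w4 = NOR(d, w3) = NOR(1, 0) = 0
w5 = NOT(w4) = NOT 0 = 1
w6 = NOR(w5, w3) = NOR(1, 0) = 0
w7 = NAND(w6, a) = NAND(0, 1) = 1
w8 = NOR(w7, b) = NOR(1, 0) = 0
w9 = NOR(w7, w8) = NOR(1, 0) = 0
So w9 = 0 as required.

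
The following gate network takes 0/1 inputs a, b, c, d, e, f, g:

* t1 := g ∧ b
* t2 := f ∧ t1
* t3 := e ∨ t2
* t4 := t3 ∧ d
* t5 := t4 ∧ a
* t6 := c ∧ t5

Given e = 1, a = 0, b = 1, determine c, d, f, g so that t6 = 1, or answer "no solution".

no solution exists

With e = 1, a = 0, b = 1 fixed, none of the 16 settings of c, d, f, g give t6 = 1.
For example, with c=0, d=0, f=0, g=0:
t1 = g ∧ b = 0 ∧ 1 = 0
t2 = f ∧ t1 = 0 ∧ 0 = 0
t3 = e ∨ t2 = 1 ∨ 0 = 1
t4 = t3 ∧ d = 1 ∧ 0 = 0
t5 = t4 ∧ a = 0 ∧ 0 = 0
t6 = c ∧ t5 = 0 ∧ 0 = 0
giving t6 = 0 ≠ 1.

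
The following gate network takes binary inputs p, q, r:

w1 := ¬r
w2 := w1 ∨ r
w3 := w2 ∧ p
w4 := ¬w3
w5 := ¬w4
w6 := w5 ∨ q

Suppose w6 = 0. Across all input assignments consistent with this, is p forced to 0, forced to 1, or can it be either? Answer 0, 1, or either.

w6 = w5 ∨ q must be 0, so both w5 = 0 and q = 0.
Every assignment with w6 = 0 has p = 0; there are 2 such assignment(s).
  p=0, q=0, r=0
  p=0, q=0, r=1

0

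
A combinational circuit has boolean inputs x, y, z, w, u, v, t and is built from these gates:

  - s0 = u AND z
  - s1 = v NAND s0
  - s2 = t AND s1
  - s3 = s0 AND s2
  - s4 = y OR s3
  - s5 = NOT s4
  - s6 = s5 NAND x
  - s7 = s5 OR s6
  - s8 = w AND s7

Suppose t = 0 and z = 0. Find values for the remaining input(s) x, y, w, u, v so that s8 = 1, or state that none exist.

Check with t = 0 and z = 0 and x=1, y=1, w=1, u=1, v=0:
s0 = u AND z = 1 AND 0 = 0
s1 = v NAND s0 = 0 NAND 0 = 1
s2 = t AND s1 = 0 AND 1 = 0
s3 = s0 AND s2 = 0 AND 0 = 0
s4 = y OR s3 = 1 OR 0 = 1
s5 = NOT s4 = NOT 1 = 0
s6 = s5 NAND x = 0 NAND 1 = 1
s7 = s5 OR s6 = 0 OR 1 = 1
s8 = w AND s7 = 1 AND 1 = 1
So s8 = 1.

x=1 y=1 w=1 u=1 v=0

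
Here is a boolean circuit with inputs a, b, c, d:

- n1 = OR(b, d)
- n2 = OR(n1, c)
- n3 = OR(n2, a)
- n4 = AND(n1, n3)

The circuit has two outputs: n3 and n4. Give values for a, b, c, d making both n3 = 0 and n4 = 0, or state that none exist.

a=0 b=0 c=0 d=0

Check with a=0 b=0 c=0 d=0:
n1 = OR(b, d) = OR(0, 0) = 0
n2 = OR(n1, c) = OR(0, 0) = 0
n3 = OR(n2, a) = OR(0, 0) = 0
n4 = AND(n1, n3) = AND(0, 0) = 0
So n3 = 0 and n4 = 0.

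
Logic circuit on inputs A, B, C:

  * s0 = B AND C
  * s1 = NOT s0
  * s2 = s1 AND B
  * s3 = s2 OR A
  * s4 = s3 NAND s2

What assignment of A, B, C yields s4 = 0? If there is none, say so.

s4 = s3 NAND s2 must be 0, so both s3 = 1 and s2 = 1.
s3 = s2 OR A must be 1, so at least one of s2, A is 1.
Check with A=1, B=1, C=0:
s0 = B AND C = 1 AND 0 = 0
s1 = NOT s0 = NOT 0 = 1
s2 = s1 AND B = 1 AND 1 = 1
s3 = s2 OR A = 1 OR 1 = 1
s4 = s3 NAND s2 = 1 NAND 1 = 0
So s4 = 0 as required.

A=1, B=1, C=0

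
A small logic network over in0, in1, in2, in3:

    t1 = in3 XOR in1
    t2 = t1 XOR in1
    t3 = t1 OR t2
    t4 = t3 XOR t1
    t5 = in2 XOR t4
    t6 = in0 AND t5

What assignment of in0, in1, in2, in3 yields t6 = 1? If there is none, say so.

in0=1, in1=1, in2=0, in3=1

t6 = in0 AND t5 must be 1, so both in0 = 1 and t5 = 1.
t5 = in2 XOR t4 must be 1, so in2 and t4 differ.
Check with in0=1, in1=1, in2=0, in3=1:
t1 = in3 XOR in1 = 1 XOR 1 = 0
t2 = t1 XOR in1 = 0 XOR 1 = 1
t3 = t1 OR t2 = 0 OR 1 = 1
t4 = t3 XOR t1 = 1 XOR 0 = 1
t5 = in2 XOR t4 = 0 XOR 1 = 1
t6 = in0 AND t5 = 1 AND 1 = 1
So t6 = 1 as required.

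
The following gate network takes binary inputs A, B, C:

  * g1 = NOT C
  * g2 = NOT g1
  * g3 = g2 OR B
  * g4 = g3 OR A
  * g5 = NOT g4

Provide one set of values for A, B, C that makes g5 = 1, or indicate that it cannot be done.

g5 = NOT g4 must be 1, so g4 = 0.
Check with A=0, B=0, C=0:
g1 = NOT C = NOT 0 = 1
g2 = NOT g1 = NOT 1 = 0
g3 = g2 OR B = 0 OR 0 = 0
g4 = g3 OR A = 0 OR 0 = 0
g5 = NOT g4 = NOT 0 = 1
So g5 = 1 as required.

A=0, B=0, C=0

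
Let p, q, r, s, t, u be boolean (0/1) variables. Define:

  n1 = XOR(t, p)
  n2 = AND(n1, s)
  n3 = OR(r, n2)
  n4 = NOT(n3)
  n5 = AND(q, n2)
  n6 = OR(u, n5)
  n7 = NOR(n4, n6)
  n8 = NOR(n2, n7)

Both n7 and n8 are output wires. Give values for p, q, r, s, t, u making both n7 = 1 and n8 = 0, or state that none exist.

Check with p=0, q=1, r=1, s=0, t=1, u=0:
n1 = XOR(t, p) = XOR(1, 0) = 1
n2 = AND(n1, s) = AND(1, 0) = 0
n3 = OR(r, n2) = OR(1, 0) = 1
n4 = NOT(n3) = NOT 1 = 0
n5 = AND(q, n2) = AND(1, 0) = 0
n6 = OR(u, n5) = OR(0, 0) = 0
n7 = NOR(n4, n6) = NOR(0, 0) = 1
n8 = NOR(n2, n7) = NOR(0, 1) = 0
So n7 = 1 and n8 = 0.

p=0, q=1, r=1, s=0, t=1, u=0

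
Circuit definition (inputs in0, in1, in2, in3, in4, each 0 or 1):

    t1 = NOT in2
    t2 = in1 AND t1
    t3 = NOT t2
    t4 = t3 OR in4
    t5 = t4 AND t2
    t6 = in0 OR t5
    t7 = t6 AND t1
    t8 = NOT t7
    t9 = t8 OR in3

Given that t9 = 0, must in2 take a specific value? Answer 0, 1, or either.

t9 = t8 OR in3 must be 0, so both t8 = 0 and in3 = 0.
Every assignment with t9 = 0 has in2 = 0; there are 5 such assignment(s).

0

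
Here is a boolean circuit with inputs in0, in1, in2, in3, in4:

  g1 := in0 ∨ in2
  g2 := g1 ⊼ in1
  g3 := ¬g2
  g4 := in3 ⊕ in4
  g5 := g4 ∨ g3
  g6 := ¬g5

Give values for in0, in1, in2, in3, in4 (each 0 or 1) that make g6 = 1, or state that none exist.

g6 = ¬g5 must be 1, so g5 = 0.
g5 = g4 ∨ g3 must be 0, so both g4 = 0 and g3 = 0.
Check with in0=0, in1=0, in2=1, in3=0, in4=0:
g1 = in0 ∨ in2 = 0 ∨ 1 = 1
g2 = g1 ⊼ in1 = 1 ⊼ 0 = 1
g3 = ¬g2 = ¬1 = 0
g4 = in3 ⊕ in4 = 0 ⊕ 0 = 0
g5 = g4 ∨ g3 = 0 ∨ 0 = 0
g6 = ¬g5 = ¬0 = 1
So g6 = 1 as required.

in0=0, in1=0, in2=1, in3=0, in4=0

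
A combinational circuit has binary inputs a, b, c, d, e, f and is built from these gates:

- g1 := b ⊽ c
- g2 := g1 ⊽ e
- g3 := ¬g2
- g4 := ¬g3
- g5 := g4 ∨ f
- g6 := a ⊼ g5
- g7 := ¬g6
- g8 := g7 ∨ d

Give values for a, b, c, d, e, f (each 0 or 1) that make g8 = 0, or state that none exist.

g8 = g7 ∨ d must be 0, so both g7 = 0 and d = 0.
g7 = ¬g6 must be 0, so g6 = 1.
g6 = a ⊼ g5 must be 1, so at least one of a, g5 is 0.
Check with a=1, b=0, c=1, d=0, e=1, f=0:
g1 = b ⊽ c = 0 ⊽ 1 = 0
g2 = g1 ⊽ e = 0 ⊽ 1 = 0
g3 = ¬g2 = ¬0 = 1
g4 = ¬g3 = ¬1 = 0
g5 = g4 ∨ f = 0 ∨ 0 = 0
g6 = a ⊼ g5 = 1 ⊼ 0 = 1
g7 = ¬g6 = ¬1 = 0
g8 = g7 ∨ d = 0 ∨ 0 = 0
So g8 = 0 as required.

a=1, b=0, c=1, d=0, e=1, f=0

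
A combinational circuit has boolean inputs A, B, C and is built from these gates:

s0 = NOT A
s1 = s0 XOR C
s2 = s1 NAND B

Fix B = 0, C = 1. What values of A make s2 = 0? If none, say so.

no solution exists

With B = 0, C = 1 fixed, none of the 2 settings of A give s2 = 0.
For example, with A=0:
s0 = NOT A = NOT 0 = 1
s1 = s0 XOR C = 1 XOR 1 = 0
s2 = s1 NAND B = 0 NAND 0 = 1
giving s2 = 1 ≠ 0.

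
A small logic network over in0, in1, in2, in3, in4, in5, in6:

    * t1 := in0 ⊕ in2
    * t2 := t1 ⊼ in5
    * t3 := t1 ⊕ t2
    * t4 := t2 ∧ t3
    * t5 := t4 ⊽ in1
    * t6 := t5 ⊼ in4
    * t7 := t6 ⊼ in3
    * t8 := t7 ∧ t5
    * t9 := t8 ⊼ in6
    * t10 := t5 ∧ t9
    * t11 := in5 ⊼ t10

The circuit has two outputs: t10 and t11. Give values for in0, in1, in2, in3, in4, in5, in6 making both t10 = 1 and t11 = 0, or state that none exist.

Check with in0=0, in1=0, in2=1, in3=0, in4=1, in5=1, in6=0:
t1 = in0 ⊕ in2 = 0 ⊕ 1 = 1
t2 = t1 ⊼ in5 = 1 ⊼ 1 = 0
t3 = t1 ⊕ t2 = 1 ⊕ 0 = 1
t4 = t2 ∧ t3 = 0 ∧ 1 = 0
t5 = t4 ⊽ in1 = 0 ⊽ 0 = 1
t6 = t5 ⊼ in4 = 1 ⊼ 1 = 0
t7 = t6 ⊼ in3 = 0 ⊼ 0 = 1
t8 = t7 ∧ t5 = 1 ∧ 1 = 1
t9 = t8 ⊼ in6 = 1 ⊼ 0 = 1
t10 = t5 ∧ t9 = 1 ∧ 1 = 1
t11 = in5 ⊼ t10 = 1 ⊼ 1 = 0
So t10 = 1 and t11 = 0.

in0=0, in1=0, in2=1, in3=0, in4=1, in5=1, in6=0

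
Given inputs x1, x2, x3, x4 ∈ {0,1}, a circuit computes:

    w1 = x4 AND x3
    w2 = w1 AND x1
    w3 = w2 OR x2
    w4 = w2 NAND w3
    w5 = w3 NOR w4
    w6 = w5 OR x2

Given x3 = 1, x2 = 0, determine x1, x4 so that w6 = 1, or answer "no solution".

With x3 = 1, x2 = 0 fixed, none of the 4 settings of x1, x4 give w6 = 1.
For example, with x1=1, x4=0:
w1 = x4 AND x3 = 0 AND 1 = 0
w2 = w1 AND x1 = 0 AND 1 = 0
w3 = w2 OR x2 = 0 OR 0 = 0
w4 = w2 NAND w3 = 0 NAND 0 = 1
w5 = w3 NOR w4 = 0 NOR 1 = 0
w6 = w5 OR x2 = 0 OR 0 = 0
giving w6 = 0 ≠ 1.

no solution exists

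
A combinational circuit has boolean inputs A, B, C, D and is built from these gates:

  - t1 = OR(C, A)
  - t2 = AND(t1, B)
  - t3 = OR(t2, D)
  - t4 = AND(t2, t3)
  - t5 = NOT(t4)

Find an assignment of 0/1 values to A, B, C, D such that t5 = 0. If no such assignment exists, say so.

A=1, B=1, C=1, D=1

Check with A=1, B=1, C=1, D=1:
t1 = OR(C, A) = OR(1, 1) = 1
t2 = AND(t1, B) = AND(1, 1) = 1
t3 = OR(t2, D) = OR(1, 1) = 1
t4 = AND(t2, t3) = AND(1, 1) = 1
t5 = NOT(t4) = NOT 1 = 0
So t5 = 0 as required.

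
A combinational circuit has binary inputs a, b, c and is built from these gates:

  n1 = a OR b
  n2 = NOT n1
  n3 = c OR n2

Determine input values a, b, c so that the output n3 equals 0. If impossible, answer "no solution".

n3 = c OR n2 must be 0, so both c = 0 and n2 = 0.
n2 = NOT n1 must be 0, so n1 = 1.
n1 = a OR b must be 1, so at least one of a, b is 1.
Check with a=0 b=1 c=0:
n1 = a OR b = 0 OR 1 = 1
n2 = NOT n1 = NOT 1 = 0
n3 = c OR n2 = 0 OR 0 = 0
So n3 = 0 as required.

a=0 b=1 c=0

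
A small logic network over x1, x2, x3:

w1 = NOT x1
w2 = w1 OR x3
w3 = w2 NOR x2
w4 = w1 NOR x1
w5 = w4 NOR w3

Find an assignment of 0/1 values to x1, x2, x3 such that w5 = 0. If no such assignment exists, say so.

w5 = w4 NOR w3 must be 0, so at least one of w4, w3 is 1.
Check with x1=1, x2=0, x3=0:
w1 = NOT x1 = NOT 1 = 0
w2 = w1 OR x3 = 0 OR 0 = 0
w3 = w2 NOR x2 = 0 NOR 0 = 1
w4 = w1 NOR x1 = 0 NOR 1 = 0
w5 = w4 NOR w3 = 0 NOR 1 = 0
So w5 = 0 as required.

x1=1, x2=0, x3=0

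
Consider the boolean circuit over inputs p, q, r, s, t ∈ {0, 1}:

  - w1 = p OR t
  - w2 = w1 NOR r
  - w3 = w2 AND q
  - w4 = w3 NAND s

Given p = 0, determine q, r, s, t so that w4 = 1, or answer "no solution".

Check with p = 0 and q=0, r=1, s=1, t=0:
w1 = p OR t = 0 OR 0 = 0
w2 = w1 NOR r = 0 NOR 1 = 0
w3 = w2 AND q = 0 AND 0 = 0
w4 = w3 NAND s = 0 NAND 1 = 1
So w4 = 1.

q=0 r=1 s=1 t=0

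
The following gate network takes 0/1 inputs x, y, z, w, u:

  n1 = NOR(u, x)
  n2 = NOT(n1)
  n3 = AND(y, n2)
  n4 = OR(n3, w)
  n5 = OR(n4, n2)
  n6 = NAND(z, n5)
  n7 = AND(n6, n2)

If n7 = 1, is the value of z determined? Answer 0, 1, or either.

0

n7 = AND(n6, n2) must be 1, so both n6 = 1 and n2 = 1.
n6 = NAND(z, n5) must be 1, so at least one of z, n5 is 0.
n2 = NOT(n1) must be 1, so n1 = 0.
Every assignment with n7 = 1 has z = 0; there are 12 such assignment(s).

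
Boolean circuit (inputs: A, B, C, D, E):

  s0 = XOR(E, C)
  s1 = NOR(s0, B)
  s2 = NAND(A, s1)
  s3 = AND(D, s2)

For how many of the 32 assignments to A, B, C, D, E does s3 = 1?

s3 = AND(D, s2) must be 1, so both D = 1 and s2 = 1.
s2 = NAND(A, s1) must be 1, so at least one of A, s1 is 0.
Enumerating the 32 input combinations, 14 give s3 = 1 and 18 give s3 = 0.

14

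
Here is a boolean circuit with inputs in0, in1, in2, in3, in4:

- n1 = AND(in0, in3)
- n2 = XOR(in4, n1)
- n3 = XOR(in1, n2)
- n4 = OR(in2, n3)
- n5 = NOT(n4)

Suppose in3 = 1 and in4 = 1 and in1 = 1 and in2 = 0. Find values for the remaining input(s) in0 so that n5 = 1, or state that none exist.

in0=0

Check with in3 = 1 and in4 = 1 and in1 = 1 and in2 = 0 and in0=0:
n1 = AND(in0, in3) = AND(0, 1) = 0
n2 = XOR(in4, n1) = XOR(1, 0) = 1
n3 = XOR(in1, n2) = XOR(1, 1) = 0
n4 = OR(in2, n3) = OR(0, 0) = 0
n5 = NOT(n4) = NOT 0 = 1
So n5 = 1.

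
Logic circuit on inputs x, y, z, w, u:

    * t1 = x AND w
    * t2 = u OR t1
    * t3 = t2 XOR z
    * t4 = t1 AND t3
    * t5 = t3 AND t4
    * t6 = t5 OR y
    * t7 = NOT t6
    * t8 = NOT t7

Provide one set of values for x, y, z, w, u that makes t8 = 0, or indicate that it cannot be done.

Check with x=1, y=0, z=1, w=1, u=1:
t1 = x AND w = 1 AND 1 = 1
t2 = u OR t1 = 1 OR 1 = 1
t3 = t2 XOR z = 1 XOR 1 = 0
t4 = t1 AND t3 = 1 AND 0 = 0
t5 = t3 AND t4 = 0 AND 0 = 0
t6 = t5 OR y = 0 OR 0 = 0
t7 = NOT t6 = NOT 0 = 1
t8 = NOT t7 = NOT 1 = 0
So t8 = 0 as required.

x=1, y=0, z=1, w=1, u=1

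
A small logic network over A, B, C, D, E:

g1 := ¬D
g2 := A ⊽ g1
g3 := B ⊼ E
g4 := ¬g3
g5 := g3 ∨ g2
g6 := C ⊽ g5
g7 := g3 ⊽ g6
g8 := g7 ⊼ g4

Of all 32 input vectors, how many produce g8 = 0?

5

g8 = g7 ⊼ g4 must be 0, so both g7 = 1 and g4 = 1.
Satisfying assignments:
  A=0, B=1, C=0, D=1, E=1
  A=0, B=1, C=1, D=0, E=1
  A=0, B=1, C=1, D=1, E=1
  A=1, B=1, C=1, D=0, E=1
  A=1, B=1, C=1, D=1, E=1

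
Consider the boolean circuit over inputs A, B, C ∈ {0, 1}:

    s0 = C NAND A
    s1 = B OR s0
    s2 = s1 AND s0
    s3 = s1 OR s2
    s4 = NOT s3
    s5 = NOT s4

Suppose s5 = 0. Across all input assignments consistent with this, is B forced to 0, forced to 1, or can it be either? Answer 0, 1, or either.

s5 = NOT s4 must be 0, so s4 = 1.
Every assignment with s5 = 0 has B = 0; there are 1 such assignment(s).
  A=1, B=0, C=1

0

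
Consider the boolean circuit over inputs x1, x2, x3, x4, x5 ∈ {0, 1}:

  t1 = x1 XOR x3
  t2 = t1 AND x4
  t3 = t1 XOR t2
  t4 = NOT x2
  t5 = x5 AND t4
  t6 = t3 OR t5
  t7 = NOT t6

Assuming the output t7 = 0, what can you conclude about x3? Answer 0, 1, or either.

Both values of x3 occur among assignments with t7 = 0:
  x3=0: x1=0, x2=0, x3=0, x4=0, x5=1
  x3=1: x1=0, x2=0, x3=1, x4=0, x5=0

either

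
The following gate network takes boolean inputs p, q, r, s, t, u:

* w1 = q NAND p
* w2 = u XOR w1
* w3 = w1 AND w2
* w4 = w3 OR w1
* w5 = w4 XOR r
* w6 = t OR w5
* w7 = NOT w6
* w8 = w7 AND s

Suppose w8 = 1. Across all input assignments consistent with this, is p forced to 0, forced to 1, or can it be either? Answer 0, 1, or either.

Both values of p occur among assignments with w8 = 1:
  p=0: p=0, q=0, r=1, s=1, t=0, u=0
  p=1: p=1, q=0, r=1, s=1, t=0, u=0

either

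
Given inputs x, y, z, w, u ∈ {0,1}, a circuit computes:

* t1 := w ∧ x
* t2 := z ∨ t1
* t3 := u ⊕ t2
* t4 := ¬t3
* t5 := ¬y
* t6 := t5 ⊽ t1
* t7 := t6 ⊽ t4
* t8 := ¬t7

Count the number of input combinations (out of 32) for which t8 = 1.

22

t8 = ¬t7 must be 1, so t7 = 0.
t7 = t6 ⊽ t4 must be 0, so at least one of t6, t4 is 1.
Enumerating the 32 input combinations, 22 give t8 = 1 and 10 give t8 = 0.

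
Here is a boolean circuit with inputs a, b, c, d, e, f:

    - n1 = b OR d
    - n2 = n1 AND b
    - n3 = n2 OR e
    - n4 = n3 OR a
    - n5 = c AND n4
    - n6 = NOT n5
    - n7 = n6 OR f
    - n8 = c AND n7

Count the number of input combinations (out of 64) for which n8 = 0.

46

n8 = c AND n7 must be 0, so at least one of c, n7 is 0.
Enumerating the 64 input combinations, 46 give n8 = 0 and 18 give n8 = 1.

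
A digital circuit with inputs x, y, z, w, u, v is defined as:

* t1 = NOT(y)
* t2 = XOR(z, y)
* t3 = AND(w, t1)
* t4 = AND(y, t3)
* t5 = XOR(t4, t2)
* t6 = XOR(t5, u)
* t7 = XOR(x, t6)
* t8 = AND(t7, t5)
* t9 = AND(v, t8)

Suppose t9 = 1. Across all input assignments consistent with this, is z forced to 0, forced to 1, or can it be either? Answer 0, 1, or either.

either

Both values of z occur among assignments with t9 = 1:
  z=0: x=0, y=1, z=0, w=0, u=0, v=1
  z=1: x=0, y=0, z=1, w=0, u=0, v=1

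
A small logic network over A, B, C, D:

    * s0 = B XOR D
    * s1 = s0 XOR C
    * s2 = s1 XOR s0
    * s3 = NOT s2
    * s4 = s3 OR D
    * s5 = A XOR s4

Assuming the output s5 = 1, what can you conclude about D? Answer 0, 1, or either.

either

Both values of D occur among assignments with s5 = 1:
  D=0: A=0, B=0, C=0, D=0
  D=1: A=0, B=0, C=0, D=1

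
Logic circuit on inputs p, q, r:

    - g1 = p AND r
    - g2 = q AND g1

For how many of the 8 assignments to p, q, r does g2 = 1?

g2 = q AND g1 must be 1, so both q = 1 and g1 = 1.
g1 = p AND r must be 1, so both p = 1 and r = 1.
Enumerating the 8 input combinations, 1 give g2 = 1 and 7 give g2 = 0.

1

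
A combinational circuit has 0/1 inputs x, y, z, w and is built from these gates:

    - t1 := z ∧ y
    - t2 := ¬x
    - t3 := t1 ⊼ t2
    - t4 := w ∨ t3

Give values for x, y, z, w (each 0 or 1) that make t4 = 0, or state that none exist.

t4 = w ∨ t3 must be 0, so both w = 0 and t3 = 0.
Check with x=0, y=1, z=1, w=0:
t1 = z ∧ y = 1 ∧ 1 = 1
t2 = ¬x = ¬0 = 1
t3 = t1 ⊼ t2 = 1 ⊼ 1 = 0
t4 = w ∨ t3 = 0 ∨ 0 = 0
So t4 = 0 as required.

x=0, y=1, z=1, w=0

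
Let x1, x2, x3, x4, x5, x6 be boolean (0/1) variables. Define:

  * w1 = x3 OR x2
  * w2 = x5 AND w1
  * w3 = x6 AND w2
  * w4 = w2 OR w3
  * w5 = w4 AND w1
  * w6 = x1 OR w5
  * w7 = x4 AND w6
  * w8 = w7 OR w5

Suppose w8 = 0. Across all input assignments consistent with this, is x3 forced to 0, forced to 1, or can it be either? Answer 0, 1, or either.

Both values of x3 occur among assignments with w8 = 0:
  x3=0: x1=0, x2=0, x3=0, x4=0, x5=0, x6=0
  x3=1: x1=0, x2=0, x3=1, x4=0, x5=0, x6=0

either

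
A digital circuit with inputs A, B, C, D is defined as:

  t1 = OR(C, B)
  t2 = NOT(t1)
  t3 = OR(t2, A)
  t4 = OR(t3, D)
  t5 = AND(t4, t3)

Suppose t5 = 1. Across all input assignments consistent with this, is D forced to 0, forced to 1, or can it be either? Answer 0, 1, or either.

Both values of D occur among assignments with t5 = 1:
  D=0: A=0, B=0, C=0, D=0
  D=1: A=0, B=0, C=0, D=1

either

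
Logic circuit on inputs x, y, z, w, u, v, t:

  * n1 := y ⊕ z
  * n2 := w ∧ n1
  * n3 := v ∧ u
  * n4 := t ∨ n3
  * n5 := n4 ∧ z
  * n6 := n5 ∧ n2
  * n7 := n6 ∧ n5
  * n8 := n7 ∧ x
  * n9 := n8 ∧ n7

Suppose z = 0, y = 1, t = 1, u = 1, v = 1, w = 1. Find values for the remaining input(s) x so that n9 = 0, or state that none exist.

x=1

n9 = n8 ∧ n7 must be 0, so at least one of n8, n7 is 0.
Check with z = 0, y = 1, t = 1, u = 1, v = 1, w = 1 and x=1:
n1 = y ⊕ z = 1 ⊕ 0 = 1
n2 = w ∧ n1 = 1 ∧ 1 = 1
n3 = v ∧ u = 1 ∧ 1 = 1
n4 = t ∨ n3 = 1 ∨ 1 = 1
n5 = n4 ∧ z = 1 ∧ 0 = 0
n6 = n5 ∧ n2 = 0 ∧ 1 = 0
n7 = n6 ∧ n5 = 0 ∧ 0 = 0
n8 = n7 ∧ x = 0 ∧ 1 = 0
n9 = n8 ∧ n7 = 0 ∧ 0 = 0
So n9 = 0.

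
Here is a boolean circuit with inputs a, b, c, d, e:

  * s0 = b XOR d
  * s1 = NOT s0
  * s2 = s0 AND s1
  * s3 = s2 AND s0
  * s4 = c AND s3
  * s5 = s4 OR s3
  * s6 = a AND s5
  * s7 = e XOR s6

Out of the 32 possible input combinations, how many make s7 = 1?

16

s7 = e XOR s6 must be 1, so e and s6 differ.
Enumerating the 32 input combinations, 16 give s7 = 1 and 16 give s7 = 0.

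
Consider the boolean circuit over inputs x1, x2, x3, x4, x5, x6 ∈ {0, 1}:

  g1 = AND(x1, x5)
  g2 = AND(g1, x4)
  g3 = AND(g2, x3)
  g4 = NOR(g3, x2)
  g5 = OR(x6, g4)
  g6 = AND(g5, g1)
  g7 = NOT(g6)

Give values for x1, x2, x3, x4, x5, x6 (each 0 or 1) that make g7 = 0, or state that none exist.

x1=1, x2=0, x3=1, x4=1, x5=1, x6=1

g7 = NOT(g6) must be 0, so g6 = 1.
Check with x1=1, x2=0, x3=1, x4=1, x5=1, x6=1:
g1 = AND(x1, x5) = AND(1, 1) = 1
g2 = AND(g1, x4) = AND(1, 1) = 1
g3 = AND(g2, x3) = AND(1, 1) = 1
g4 = NOR(g3, x2) = NOR(1, 0) = 0
g5 = OR(x6, g4) = OR(1, 0) = 1
g6 = AND(g5, g1) = AND(1, 1) = 1
g7 = NOT(g6) = NOT 1 = 0
So g7 = 0 as required.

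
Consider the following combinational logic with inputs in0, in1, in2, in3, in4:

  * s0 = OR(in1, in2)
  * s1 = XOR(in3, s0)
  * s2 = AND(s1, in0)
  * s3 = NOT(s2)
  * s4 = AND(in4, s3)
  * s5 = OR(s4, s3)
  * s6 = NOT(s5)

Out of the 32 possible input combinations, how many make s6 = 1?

s6 = NOT(s5) must be 1, so s5 = 0.
s5 = OR(s4, s3) must be 0, so both s4 = 0 and s3 = 0.
Enumerating the 32 input combinations, 8 give s6 = 1 and 24 give s6 = 0.

8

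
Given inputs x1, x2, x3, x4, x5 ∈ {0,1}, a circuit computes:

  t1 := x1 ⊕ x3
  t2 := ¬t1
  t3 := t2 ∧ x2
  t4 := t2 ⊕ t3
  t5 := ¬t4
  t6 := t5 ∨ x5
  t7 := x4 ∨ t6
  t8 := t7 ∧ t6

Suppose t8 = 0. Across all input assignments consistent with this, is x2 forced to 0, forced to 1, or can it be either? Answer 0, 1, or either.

0

t8 = t7 ∧ t6 must be 0, so at least one of t7, t6 is 0.
Every assignment with t8 = 0 has x2 = 0; there are 4 such assignment(s).
  x1=0, x2=0, x3=0, x4=0, x5=0
  x1=0, x2=0, x3=0, x4=1, x5=0
  x1=1, x2=0, x3=1, x4=0, x5=0
  x1=1, x2=0, x3=1, x4=1, x5=0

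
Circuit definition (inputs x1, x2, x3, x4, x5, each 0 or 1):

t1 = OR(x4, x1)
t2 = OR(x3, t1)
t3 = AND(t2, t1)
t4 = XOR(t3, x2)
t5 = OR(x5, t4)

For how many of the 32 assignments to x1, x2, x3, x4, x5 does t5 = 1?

t5 = OR(x5, t4) must be 1, so at least one of x5, t4 is 1.
Enumerating the 32 input combinations, 24 give t5 = 1 and 8 give t5 = 0.

24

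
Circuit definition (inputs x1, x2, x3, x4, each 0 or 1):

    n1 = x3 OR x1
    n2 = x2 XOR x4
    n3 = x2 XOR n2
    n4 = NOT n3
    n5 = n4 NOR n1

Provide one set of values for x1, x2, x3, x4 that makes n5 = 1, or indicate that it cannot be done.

x1=0, x2=1, x3=0, x4=1

n5 = n4 NOR n1 must be 1, so both n4 = 0 and n1 = 0.
n4 = NOT n3 must be 0, so n3 = 1.
n1 = x3 OR x1 must be 0, so both x3 = 0 and x1 = 0.
Check with x1=0, x2=1, x3=0, x4=1:
n1 = x3 OR x1 = 0 OR 0 = 0
n2 = x2 XOR x4 = 1 XOR 1 = 0
n3 = x2 XOR n2 = 1 XOR 0 = 1
n4 = NOT n3 = NOT 1 = 0
n5 = n4 NOR n1 = 0 NOR 0 = 1
So n5 = 1 as required.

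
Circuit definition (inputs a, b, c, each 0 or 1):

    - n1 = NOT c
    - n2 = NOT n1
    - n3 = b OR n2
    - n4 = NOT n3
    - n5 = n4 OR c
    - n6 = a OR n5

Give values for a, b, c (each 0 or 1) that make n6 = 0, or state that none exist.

Check with a=0, b=1, c=0:
n1 = NOT c = NOT 0 = 1
n2 = NOT n1 = NOT 1 = 0
n3 = b OR n2 = 1 OR 0 = 1
n4 = NOT n3 = NOT 1 = 0
n5 = n4 OR c = 0 OR 0 = 0
n6 = a OR n5 = 0 OR 0 = 0
So n6 = 0 as required.

a=0, b=1, c=0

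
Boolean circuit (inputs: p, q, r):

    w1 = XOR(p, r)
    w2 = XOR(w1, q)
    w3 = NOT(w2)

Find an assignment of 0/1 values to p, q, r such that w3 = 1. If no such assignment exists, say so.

p=1, q=0, r=1

Check with p=1, q=0, r=1:
w1 = XOR(p, r) = XOR(1, 1) = 0
w2 = XOR(w1, q) = XOR(0, 0) = 0
w3 = NOT(w2) = NOT 0 = 1
So w3 = 1 as required.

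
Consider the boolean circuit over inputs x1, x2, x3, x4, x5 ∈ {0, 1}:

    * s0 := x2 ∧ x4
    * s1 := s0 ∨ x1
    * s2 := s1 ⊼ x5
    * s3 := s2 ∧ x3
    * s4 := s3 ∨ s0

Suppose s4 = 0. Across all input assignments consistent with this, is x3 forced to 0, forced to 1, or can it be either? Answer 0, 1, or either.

Both values of x3 occur among assignments with s4 = 0:
  x3=0: x1=0, x2=0, x3=0, x4=0, x5=0
  x3=1: x1=1, x2=0, x3=1, x4=0, x5=1

either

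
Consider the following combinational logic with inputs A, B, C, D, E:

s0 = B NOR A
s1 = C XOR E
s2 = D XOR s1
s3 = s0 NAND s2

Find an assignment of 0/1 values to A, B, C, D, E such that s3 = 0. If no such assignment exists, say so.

A=0, B=0, C=0, D=0, E=1

Check with A=0, B=0, C=0, D=0, E=1:
s0 = B NOR A = 0 NOR 0 = 1
s1 = C XOR E = 0 XOR 1 = 1
s2 = D XOR s1 = 0 XOR 1 = 1
s3 = s0 NAND s2 = 1 NAND 1 = 0
So s3 = 0 as required.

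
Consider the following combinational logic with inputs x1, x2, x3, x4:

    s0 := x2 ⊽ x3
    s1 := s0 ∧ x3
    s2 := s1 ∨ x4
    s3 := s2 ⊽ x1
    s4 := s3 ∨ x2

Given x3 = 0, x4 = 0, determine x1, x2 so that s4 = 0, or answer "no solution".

Check with x3 = 0, x4 = 0 and x1=1, x2=0:
s0 = x2 ⊽ x3 = 0 ⊽ 0 = 1
s1 = s0 ∧ x3 = 1 ∧ 0 = 0
s2 = s1 ∨ x4 = 0 ∨ 0 = 0
s3 = s2 ⊽ x1 = 0 ⊽ 1 = 0
s4 = s3 ∨ x2 = 0 ∨ 0 = 0
So s4 = 0.

x1=1 x2=0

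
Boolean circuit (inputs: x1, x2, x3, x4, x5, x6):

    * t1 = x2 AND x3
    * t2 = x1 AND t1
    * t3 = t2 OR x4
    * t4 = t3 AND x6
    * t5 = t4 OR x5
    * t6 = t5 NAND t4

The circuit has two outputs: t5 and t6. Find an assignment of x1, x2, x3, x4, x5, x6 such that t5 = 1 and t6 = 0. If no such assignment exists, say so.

x1=1, x2=0, x3=0, x4=1, x5=0, x6=1

Check with x1=1, x2=0, x3=0, x4=1, x5=0, x6=1:
t1 = x2 AND x3 = 0 AND 0 = 0
t2 = x1 AND t1 = 1 AND 0 = 0
t3 = t2 OR x4 = 0 OR 1 = 1
t4 = t3 AND x6 = 1 AND 1 = 1
t5 = t4 OR x5 = 1 OR 0 = 1
t6 = t5 NAND t4 = 1 NAND 1 = 0
So t5 = 1 and t6 = 0.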